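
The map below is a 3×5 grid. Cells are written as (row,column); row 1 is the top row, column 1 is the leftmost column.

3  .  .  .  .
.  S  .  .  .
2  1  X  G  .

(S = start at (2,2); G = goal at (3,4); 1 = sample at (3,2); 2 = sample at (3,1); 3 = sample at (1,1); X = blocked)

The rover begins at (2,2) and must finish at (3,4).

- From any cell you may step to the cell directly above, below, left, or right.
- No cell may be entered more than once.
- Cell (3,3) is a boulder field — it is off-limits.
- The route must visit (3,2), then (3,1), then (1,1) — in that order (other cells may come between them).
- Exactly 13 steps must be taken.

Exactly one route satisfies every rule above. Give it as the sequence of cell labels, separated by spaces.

The waypoints must appear in the order (3,2), (3,1), (1,1), with no cell reused.
Route from (2,2): down 1 to (3,2), left 1 to (3,1), up 2 to (1,1), right 2 to (1,3), down 1 to (2,3), right 1 to (2,4), up 1 to (1,4), right 1 to (1,5), down 2 to (3,5), left 1 to (3,4) — 13 moves in all.
Check: order respected (1 at step 1, 2 at step 2, 3 at step 4); 13 moves as required.

(2,2) (3,2) (3,1) (2,1) (1,1) (1,2) (1,3) (2,3) (2,4) (1,4) (1,5) (2,5) (3,5) (3,4)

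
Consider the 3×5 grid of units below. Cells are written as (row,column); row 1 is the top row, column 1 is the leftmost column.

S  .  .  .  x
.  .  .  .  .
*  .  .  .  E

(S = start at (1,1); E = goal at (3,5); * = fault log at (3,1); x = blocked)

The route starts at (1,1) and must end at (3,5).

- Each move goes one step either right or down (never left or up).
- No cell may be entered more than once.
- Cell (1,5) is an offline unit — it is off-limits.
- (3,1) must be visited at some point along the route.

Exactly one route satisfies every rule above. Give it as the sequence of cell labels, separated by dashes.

(1,1) - (2,1) - (3,1) - (3,2) - (3,3) - (3,4) - (3,5)

Moves only go right or down, so the column and row indices never decrease.
Route from (1,1): down 2 to (3,1), right 4 to (3,5) — 6 moves in all.
Check: all required cells visited.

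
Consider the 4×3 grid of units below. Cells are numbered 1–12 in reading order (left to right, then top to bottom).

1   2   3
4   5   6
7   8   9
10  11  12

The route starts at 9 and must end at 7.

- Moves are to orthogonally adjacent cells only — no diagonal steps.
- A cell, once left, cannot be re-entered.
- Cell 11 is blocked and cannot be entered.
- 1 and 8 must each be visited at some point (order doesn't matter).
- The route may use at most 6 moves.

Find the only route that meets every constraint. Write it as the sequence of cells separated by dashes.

9 - 8 - 5 - 2 - 1 - 4 - 7

The budget equals the shortest possible length, so every move has to be on a shortest route through the required cells.
Route from 9: left 1 to 8, up 2 to 2, left 1 to 1, down 2 to 7 — 6 moves in all.
Check: all required cells visited; 6 ≤ 6 moves.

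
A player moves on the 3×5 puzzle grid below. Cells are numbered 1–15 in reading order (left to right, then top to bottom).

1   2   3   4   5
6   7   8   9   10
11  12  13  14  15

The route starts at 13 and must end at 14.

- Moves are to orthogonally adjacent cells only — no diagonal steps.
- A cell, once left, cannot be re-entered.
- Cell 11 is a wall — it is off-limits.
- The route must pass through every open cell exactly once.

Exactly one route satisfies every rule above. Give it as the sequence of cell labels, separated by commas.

13, 12, 7, 6, 1, 2, 3, 8, 9, 4, 5, 10, 15, 14

Need to visit all 14 open cells exactly once, starting at 13 and ending at 14.
Route from 13: left to 12, up to 7, left to 6, up to 1, 2× right (reaching 3), down to 8, right to 9, up to 4, right to 5, 2× down (reaching 15), left to 14 — 13 moves in all.
Check: all 14 open cells covered.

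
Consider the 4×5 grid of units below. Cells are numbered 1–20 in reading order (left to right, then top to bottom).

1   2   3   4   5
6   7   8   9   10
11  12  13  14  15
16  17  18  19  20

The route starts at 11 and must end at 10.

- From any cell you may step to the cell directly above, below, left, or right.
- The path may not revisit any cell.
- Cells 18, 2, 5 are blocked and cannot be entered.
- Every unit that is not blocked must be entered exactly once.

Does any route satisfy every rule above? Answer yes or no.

Cell 1 has only one open neighbour but is neither the start nor the goal, so a Hamiltonian route would have to both enter and leave it through the same neighbour — impossible without revisiting.

no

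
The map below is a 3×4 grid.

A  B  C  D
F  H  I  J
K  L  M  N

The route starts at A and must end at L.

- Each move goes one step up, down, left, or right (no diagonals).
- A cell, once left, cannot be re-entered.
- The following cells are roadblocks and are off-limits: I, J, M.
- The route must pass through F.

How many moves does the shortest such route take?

3

Any route passes through F somewhere between A and L. Summing Manhattan distances along the two legs (A → F → L) gives a lower bound of 1 + 2 = 3 moves.
A route of 3 moves achieves this: A → F → K → L.
Since 3 matches the lower bound, it is optimal.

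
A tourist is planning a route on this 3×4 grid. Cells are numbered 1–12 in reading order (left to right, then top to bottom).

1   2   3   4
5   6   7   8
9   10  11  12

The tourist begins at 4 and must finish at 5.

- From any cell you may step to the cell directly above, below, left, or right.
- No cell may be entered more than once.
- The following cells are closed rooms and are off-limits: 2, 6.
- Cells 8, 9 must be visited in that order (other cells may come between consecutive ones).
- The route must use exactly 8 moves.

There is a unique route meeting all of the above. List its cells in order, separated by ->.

4 -> 3 -> 7 -> 8 -> 12 -> 11 -> 10 -> 9 -> 5

The waypoints must appear in the order 8, 9, with no cell reused.
Route from 4: left 1 to 3, down 1 to 7, right 1 to 8, down 1 to 12, left 3 to 9, up 1 to 5 — 8 moves in all.
Check: order respected (8 at step 3, 9 at step 7); 8 moves as required.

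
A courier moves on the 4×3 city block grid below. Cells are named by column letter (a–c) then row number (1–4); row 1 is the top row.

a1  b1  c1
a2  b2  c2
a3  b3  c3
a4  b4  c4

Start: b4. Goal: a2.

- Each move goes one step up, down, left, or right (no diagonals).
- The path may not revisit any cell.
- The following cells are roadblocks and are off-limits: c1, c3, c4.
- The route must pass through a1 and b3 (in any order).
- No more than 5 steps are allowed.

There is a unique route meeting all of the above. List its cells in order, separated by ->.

b4 -> b3 -> b2 -> b1 -> a1 -> a2

The budget equals the shortest possible length, so every move has to be on a shortest route through the required cells.
Route from b4: 3× up (reaching b1), left to a1, down to a2 — 5 moves in all.
Check: all required cells visited; 5 ≤ 5 moves.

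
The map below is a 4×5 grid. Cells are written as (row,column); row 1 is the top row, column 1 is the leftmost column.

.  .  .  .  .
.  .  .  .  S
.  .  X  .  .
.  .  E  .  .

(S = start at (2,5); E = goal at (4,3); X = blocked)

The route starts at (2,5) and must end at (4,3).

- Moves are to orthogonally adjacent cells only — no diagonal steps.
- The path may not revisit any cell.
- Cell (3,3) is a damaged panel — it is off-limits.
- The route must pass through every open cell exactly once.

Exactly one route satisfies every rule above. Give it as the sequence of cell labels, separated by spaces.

(2,5) (1,5) (1,4) (1,3) (1,2) (1,1) (2,1) (3,1) (4,1) (4,2) (3,2) (2,2) (2,3) (2,4) (3,4) (3,5) (4,5) (4,4) (4,3)

Need to visit all 19 open cells exactly once, starting at (2,5) and ending at (4,3).
Route from (2,5): up to (1,5), 4× left (reaching (1,1)), 3× down (reaching (4,1)), right to (4,2), 2× up (reaching (2,2)), 2× right (reaching (2,4)), down to (3,4), right to (3,5), down to (4,5), 2× left (reaching (4,3)) — 18 moves in all.
Check: all 19 open cells covered.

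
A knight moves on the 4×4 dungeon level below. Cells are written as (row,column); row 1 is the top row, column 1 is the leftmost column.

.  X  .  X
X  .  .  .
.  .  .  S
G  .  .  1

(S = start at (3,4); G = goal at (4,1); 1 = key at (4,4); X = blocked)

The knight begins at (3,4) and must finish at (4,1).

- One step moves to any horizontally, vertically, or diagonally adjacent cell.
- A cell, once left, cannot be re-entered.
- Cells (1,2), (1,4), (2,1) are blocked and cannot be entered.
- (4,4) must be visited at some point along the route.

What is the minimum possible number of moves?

4

Any route passes through (4,4) somewhere between (3,4) and (4,1). Summing Chebyshev distances along the two legs ((3,4) → (4,4) → (4,1)) gives a lower bound of 1 + 3 = 4 moves.
A route of 4 moves achieves this: (3,4) → (4,4) → (3,3) → (3,2) → (4,1).
Since 4 matches the lower bound, it is optimal.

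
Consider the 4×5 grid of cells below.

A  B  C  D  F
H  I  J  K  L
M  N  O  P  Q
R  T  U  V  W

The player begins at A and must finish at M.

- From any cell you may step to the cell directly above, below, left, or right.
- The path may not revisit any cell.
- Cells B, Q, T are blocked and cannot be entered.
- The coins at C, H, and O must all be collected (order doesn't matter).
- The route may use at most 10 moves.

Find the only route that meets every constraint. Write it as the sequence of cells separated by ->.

The budget equals the shortest possible length, so every move has to be on a shortest route through the required cells.
Route from A: down to H, 2× right (reaching J), up to C, right to D, 2× down (reaching P), 3× left (reaching M) — 10 moves in all.
Check: all required cells visited; 10 ≤ 10 moves.

A -> H -> I -> J -> C -> D -> K -> P -> O -> N -> M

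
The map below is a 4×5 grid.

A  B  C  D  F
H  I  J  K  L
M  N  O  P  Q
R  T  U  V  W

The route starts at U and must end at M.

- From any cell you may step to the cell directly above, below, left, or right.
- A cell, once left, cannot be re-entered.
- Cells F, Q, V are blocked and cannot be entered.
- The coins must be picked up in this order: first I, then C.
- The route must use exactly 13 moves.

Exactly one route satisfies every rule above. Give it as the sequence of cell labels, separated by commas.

The waypoints must appear in the order I, C, with no cell reused.
Route from U: left to T, 2× up (reaching I), right to J, down to O, right to P, 2× up (reaching D), 3× left (reaching A), 2× down (reaching M) — 13 moves in all.
Check: order respected (I at step 3, C at step 9); 13 moves as required.

U, T, N, I, J, O, P, K, D, C, B, A, H, M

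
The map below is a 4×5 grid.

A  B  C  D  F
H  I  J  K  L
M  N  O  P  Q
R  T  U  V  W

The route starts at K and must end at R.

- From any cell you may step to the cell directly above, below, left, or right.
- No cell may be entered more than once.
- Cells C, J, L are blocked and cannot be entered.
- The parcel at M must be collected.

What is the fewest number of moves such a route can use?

Any route passes through M somewhere between K and R. Summing Manhattan distances along the two legs (K → M → R) gives a lower bound of 4 + 1 = 5 moves.
A route of 5 moves achieves this: K → P → O → N → M → R.
Since 5 matches the lower bound, it is optimal.

5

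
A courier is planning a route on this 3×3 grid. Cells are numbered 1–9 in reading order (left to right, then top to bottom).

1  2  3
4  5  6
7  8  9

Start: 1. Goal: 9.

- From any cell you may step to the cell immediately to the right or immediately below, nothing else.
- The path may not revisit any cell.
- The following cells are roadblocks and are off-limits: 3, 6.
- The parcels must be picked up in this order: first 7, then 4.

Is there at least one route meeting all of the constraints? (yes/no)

4 lies above 7, so going from 7 to 4 would need an upward move — but moves only go right/down, so 7 cannot be visited before 4.

no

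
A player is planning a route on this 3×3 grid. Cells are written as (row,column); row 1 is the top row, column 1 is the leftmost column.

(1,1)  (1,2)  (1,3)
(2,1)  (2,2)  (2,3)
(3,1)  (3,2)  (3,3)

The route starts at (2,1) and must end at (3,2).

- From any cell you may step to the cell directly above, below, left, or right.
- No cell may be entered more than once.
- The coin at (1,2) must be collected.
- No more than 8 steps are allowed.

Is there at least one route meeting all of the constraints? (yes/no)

yes

One route that works: (2,1) → (1,1) → (1,2) → (2,2) → (3,2).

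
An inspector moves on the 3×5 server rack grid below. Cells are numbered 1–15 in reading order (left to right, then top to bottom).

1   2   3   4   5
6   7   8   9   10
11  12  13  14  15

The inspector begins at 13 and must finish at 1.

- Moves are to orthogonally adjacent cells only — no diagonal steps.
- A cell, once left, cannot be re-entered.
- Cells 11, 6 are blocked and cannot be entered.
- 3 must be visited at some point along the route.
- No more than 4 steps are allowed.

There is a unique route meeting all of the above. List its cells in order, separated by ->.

13 -> 8 -> 3 -> 2 -> 1

The budget equals the shortest possible length, so every move has to be on a shortest route through the required cells.
Route from 13: up 2 to 3, left 2 to 1 — 4 moves in all.
Check: all required cells visited; 4 ≤ 4 moves.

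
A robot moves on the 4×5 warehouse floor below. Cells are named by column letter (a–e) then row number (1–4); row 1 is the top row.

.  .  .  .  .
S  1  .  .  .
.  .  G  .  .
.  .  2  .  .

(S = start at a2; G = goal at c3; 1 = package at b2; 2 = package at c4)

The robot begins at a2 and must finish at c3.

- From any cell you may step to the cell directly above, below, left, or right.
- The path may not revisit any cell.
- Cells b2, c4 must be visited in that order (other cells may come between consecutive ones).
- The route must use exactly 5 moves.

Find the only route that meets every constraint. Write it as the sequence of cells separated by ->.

a2 -> b2 -> b3 -> b4 -> c4 -> c3

The waypoints must appear in the order b2, c4, with no cell reused.
Route from a2: right 1 to b2, down 2 to b4, right 1 to c4, up 1 to c3 — 5 moves in all.
Check: order respected (1 at step 1, 2 at step 4); 5 moves as required.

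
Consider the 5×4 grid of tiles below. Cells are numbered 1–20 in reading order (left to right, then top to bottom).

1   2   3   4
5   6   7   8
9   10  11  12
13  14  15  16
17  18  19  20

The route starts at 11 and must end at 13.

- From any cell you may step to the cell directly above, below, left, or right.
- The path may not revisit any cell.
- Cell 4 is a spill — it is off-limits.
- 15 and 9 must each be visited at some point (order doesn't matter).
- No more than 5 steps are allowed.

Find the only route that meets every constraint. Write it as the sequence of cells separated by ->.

11 -> 15 -> 14 -> 10 -> 9 -> 13

The budget equals the shortest possible length, so every move has to be on a shortest route through the required cells.
Route from 11: down to 15, left to 14, up to 10, left to 9, down to 13 — 5 moves in all.
Check: all required cells visited; 5 ≤ 5 moves.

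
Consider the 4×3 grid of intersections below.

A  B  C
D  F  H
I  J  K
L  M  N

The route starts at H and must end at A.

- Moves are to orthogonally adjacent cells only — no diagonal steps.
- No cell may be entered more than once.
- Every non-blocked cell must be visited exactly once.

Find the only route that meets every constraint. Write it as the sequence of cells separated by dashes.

Need to visit all 12 open cells exactly once, starting at H and ending at A.
Cell L has only two open neighbours (I and M), so the path must pass straight through it: one of those is the cell it's entered from and the other is where it exits.
Route from H: up 1 to C, left 1 to B, down 2 to J, right 1 to K, down 1 to N, left 2 to L, up 3 to A — 11 moves in all.
Check: all 12 open cells covered.

H - C - B - F - J - K - N - M - L - I - D - A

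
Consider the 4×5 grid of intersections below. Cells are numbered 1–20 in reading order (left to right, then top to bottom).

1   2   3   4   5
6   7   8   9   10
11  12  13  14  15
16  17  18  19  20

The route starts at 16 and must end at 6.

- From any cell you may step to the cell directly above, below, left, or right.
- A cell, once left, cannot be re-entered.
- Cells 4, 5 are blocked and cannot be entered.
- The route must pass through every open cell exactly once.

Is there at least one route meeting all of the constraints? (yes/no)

Colour the cells like a checkerboard: each orthogonal step flips colour, so a Hamiltonian route alternates colours. Here there are 9 cells of one colour and 9 of the other, with start on the same colour as the goal — the counts and endpoints can't be arranged into an alternating sequence of length 18, so no Hamiltonian route exists.

no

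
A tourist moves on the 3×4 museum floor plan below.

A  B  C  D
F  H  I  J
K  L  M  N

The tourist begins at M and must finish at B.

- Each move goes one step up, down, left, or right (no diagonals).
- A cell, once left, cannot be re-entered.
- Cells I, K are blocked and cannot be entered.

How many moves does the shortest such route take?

The Manhattan distance from M to B is |3−1| + |3−2| = 3, so at least 3 moves are needed.
A route of 3 moves achieves this: M → L → H → B.
Since 3 matches the lower bound, it is optimal.

3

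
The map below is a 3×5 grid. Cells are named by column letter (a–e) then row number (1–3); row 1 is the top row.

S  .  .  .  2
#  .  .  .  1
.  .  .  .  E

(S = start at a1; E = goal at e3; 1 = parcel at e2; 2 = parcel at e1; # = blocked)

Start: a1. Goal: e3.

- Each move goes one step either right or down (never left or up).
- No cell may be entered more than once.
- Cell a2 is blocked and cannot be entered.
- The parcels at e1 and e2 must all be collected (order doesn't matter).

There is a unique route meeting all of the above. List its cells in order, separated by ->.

Moves only go right or down, so the column and row indices never decrease.
Route from a1: right 4 to e1, down 2 to e3 — 6 moves in all.
Check: all required cells visited.

a1 -> b1 -> c1 -> d1 -> e1 -> e2 -> e3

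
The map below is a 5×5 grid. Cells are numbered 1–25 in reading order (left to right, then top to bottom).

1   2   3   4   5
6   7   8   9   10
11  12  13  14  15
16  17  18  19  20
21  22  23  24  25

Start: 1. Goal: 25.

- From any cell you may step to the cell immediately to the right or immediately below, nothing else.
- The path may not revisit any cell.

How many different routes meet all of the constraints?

70

A right/down-only route from 1 to 25 makes exactly 4 down-moves and 4 right-moves in some order.
With no other constraints that would be C(8,4) = 70 routes.
That gives 70 routes.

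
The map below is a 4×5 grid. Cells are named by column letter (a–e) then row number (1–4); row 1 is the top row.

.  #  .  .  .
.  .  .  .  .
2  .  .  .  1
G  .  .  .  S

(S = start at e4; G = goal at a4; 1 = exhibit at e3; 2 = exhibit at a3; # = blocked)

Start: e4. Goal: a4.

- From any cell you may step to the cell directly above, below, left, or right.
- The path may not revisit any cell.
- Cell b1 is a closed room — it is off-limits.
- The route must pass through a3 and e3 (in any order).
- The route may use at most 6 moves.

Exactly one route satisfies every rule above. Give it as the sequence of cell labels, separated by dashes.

The 6-move cap with required stops at a3, e3 leaves no slack for detours.
Route from e4: up to e3, 4× left (reaching a3), down to a4 — 6 moves in all.
Check: all required cells visited; 6 ≤ 6 moves.

e4 - e3 - d3 - c3 - b3 - a3 - a4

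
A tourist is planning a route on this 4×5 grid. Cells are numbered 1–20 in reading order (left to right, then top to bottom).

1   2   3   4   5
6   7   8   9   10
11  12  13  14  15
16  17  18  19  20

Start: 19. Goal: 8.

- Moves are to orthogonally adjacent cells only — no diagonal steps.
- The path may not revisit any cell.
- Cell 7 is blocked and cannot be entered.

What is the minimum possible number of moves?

The Manhattan distance from 19 to 8 is |4−2| + |4−3| = 3, so at least 3 moves are needed.
A route of 3 moves achieves this: 19 → 14 → 9 → 8.
Since 3 matches the lower bound, it is optimal.

3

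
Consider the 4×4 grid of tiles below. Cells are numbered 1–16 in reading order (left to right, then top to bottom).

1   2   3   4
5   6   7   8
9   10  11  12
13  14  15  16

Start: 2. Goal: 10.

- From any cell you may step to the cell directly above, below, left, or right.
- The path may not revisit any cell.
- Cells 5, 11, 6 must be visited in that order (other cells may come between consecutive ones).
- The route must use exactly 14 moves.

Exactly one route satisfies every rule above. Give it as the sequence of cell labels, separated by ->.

2 -> 1 -> 5 -> 9 -> 13 -> 14 -> 15 -> 11 -> 12 -> 8 -> 4 -> 3 -> 7 -> 6 -> 10

The waypoints must appear in the order 5, 11, 6, with no cell reused.
Route from 2: left to 1, 3× down (reaching 13), 2× right (reaching 15), up to 11, right to 12, 2× up (reaching 4), left to 3, down to 7, left to 6, down to 10 — 14 moves in all.
Check: order respected (5 at step 2, 11 at step 7, 6 at step 13); 14 moves as required.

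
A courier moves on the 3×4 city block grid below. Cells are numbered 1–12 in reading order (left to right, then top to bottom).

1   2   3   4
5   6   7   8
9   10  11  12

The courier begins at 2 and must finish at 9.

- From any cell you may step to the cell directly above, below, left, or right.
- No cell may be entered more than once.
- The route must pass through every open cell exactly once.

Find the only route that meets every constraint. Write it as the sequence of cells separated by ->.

Need to visit all 12 open cells exactly once, starting at 2 and ending at 9.
Route from 2: left to 1, down to 5, 2× right (reaching 7), up to 3, right to 4, 2× down (reaching 12), 3× left (reaching 9) — 11 moves in all.
Check: all 12 open cells covered.

2 -> 1 -> 5 -> 6 -> 7 -> 3 -> 4 -> 8 -> 12 -> 11 -> 10 -> 9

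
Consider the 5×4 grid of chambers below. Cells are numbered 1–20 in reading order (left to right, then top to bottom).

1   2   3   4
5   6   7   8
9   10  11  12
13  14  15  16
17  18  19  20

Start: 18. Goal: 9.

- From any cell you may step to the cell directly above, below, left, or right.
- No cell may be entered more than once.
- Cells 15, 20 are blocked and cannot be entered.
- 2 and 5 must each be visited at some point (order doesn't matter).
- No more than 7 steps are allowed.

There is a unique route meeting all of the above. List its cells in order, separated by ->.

18 -> 14 -> 10 -> 6 -> 2 -> 1 -> 5 -> 9

Any route must reach 2 and 5 and still end at 9 within 7 moves, so the order of the required stops is forced.
Route from 18: up 4 to 2, left 1 to 1, down 2 to 9 — 7 moves in all.
Check: all required cells visited; 7 ≤ 7 moves.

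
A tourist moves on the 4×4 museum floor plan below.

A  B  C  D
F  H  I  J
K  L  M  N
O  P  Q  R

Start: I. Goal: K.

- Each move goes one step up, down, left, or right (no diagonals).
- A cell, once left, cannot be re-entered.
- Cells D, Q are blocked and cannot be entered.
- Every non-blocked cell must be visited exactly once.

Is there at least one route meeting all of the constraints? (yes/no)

Cell R has only one open neighbour but is neither the start nor the goal, so a Hamiltonian route would have to both enter and leave it through the same neighbour — impossible without revisiting.

no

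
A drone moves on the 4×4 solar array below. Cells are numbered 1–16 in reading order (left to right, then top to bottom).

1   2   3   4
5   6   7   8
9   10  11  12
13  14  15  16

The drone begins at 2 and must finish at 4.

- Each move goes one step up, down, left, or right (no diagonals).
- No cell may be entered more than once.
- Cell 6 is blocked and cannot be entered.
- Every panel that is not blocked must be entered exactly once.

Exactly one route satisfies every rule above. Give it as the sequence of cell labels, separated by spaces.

Need to visit all 15 open cells exactly once, starting at 2 and ending at 4.
Route from 2: left to 1, 3× down (reaching 13), right to 14, up to 10, right to 11, down to 15, right to 16, 2× up (reaching 8), left to 7, up to 3, right to 4 — 14 moves in all.
Check: all 15 open cells covered.

2 1 5 9 13 14 10 11 15 16 12 8 7 3 4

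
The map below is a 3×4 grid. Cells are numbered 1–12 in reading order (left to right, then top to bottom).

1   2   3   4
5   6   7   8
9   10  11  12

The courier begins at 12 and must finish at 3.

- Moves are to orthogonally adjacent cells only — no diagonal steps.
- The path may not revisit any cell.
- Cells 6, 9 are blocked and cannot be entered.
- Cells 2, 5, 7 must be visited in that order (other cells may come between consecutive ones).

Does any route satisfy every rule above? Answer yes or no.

5 must be visited but has only one open neighbour (1), and it is neither the start nor the goal — the route would have to enter and leave through 1, re-entering it.

no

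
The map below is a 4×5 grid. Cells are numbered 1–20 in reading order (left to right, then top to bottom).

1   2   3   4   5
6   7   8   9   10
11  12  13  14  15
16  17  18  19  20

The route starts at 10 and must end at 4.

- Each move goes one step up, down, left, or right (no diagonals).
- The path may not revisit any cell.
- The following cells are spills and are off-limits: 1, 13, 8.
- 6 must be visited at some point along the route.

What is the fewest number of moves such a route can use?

12

Any route passes through 6 somewhere between 10 and 4. Summing Manhattan distances along the two legs (10 → 6 → 4) gives a lower bound of 4 + 4 = 8 moves.
That bound ignores the blocked cells. Measuring each leg by the fewest moves that actually steer around them (10→6: 6; 6→4: 4) raises the lower bound to 10.
The shortest route satisfying every rule uses 12 moves: 10 → 15 → 20 → 19 → 18 → 17 → 12 → 11 → 6 → 7 → 2 → 3 → 4.
The no-revisit rule (legs can't share cells) pushes the minimum above the 10-move bound; an exhaustive check rules out every length from 10 to 11, leaving 12 as the minimum.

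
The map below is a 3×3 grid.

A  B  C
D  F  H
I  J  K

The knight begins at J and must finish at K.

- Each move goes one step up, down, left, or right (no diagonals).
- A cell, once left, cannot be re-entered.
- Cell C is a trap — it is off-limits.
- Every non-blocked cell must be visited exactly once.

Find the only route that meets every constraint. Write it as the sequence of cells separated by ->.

Need to visit all 8 open cells exactly once, starting at J and ending at K.
Route from J: left 1 to I, up 2 to A, right 1 to B, down 1 to F, right 1 to H, down 1 to K — 7 moves in all.
Check: all 8 open cells covered.

J -> I -> D -> A -> B -> F -> H -> K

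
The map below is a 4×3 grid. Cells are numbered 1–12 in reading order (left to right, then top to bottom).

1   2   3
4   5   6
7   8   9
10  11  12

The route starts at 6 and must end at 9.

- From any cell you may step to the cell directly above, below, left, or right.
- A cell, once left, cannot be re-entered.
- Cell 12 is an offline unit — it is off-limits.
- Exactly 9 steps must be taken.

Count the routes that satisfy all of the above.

3

Need simple routes of exactly 9 moves from 6 to 9 (Manhattan distance 1, so 4 moves are spent on a detour and 4 undoing it).
Enumerating: 6 3 2 5 4 7 10 11 8 9 | 6 3 2 1 4 7 10 11 8 9 | 6 5 2 1 4 7 10 11 8 9.
That gives 3 routes.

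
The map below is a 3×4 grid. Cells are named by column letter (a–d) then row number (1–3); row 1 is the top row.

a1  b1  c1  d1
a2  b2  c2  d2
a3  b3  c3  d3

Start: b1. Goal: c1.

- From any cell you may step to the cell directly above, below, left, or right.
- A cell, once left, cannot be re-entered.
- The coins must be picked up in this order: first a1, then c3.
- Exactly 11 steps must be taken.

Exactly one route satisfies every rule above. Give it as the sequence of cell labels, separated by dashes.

The waypoints must appear in the order a1, c3, with no cell reused.
Route from b1: left to a1, 2× down (reaching a3), right to b3, up to b2, right to c2, down to c3, right to d3, 2× up (reaching d1), left to c1 — 11 moves in all.
Check: order respected (a1 at step 1, c3 at step 7); 11 moves as required.

b1 - a1 - a2 - a3 - b3 - b2 - c2 - c3 - d3 - d2 - d1 - c1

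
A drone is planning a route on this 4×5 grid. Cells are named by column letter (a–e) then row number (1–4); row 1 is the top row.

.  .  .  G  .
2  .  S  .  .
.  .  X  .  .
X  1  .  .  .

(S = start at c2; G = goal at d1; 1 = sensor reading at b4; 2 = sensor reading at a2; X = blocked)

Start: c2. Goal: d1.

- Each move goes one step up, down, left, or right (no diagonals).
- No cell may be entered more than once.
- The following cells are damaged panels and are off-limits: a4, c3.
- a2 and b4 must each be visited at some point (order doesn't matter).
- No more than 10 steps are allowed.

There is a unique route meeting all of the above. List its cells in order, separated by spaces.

The budget equals the shortest possible length, so every move has to be on a shortest route through the required cells.
Route from c2: 2× left (reaching a2), down to a3, right to b3, down to b4, 2× right (reaching d4), 3× up (reaching d1) — 10 moves in all.
Check: all required cells visited; 10 ≤ 10 moves.

c2 b2 a2 a3 b3 b4 c4 d4 d3 d2 d1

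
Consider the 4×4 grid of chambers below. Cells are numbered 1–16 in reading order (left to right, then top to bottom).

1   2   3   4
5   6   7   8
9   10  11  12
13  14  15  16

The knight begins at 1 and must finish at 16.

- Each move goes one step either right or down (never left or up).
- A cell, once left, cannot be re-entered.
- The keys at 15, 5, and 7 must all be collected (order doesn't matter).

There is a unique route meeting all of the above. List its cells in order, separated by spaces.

1 5 6 7 11 15 16

Moves only go right or down, so the column and row indices never decrease.
Route from 1: down to 5, 2× right (reaching 7), 2× down (reaching 15), right to 16 — 6 moves in all.
Check: all required cells visited.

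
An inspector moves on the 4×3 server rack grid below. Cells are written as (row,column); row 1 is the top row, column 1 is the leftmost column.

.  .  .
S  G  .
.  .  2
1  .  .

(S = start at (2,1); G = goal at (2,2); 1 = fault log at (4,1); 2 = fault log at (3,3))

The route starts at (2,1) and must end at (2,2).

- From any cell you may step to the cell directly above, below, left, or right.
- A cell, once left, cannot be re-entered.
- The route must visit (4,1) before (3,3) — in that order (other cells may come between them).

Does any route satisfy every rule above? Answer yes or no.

yes

One route that works: (2,1) → (3,1) → (4,1) → (4,2) → (3,2) → (3,3) → (2,3) → (2,2).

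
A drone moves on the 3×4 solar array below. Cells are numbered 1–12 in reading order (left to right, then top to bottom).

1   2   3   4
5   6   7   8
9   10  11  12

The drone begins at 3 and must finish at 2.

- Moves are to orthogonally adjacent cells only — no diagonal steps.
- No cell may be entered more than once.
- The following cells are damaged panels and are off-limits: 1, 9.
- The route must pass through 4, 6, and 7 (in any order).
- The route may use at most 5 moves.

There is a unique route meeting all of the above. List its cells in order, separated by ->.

3 -> 4 -> 8 -> 7 -> 6 -> 2

The budget equals the shortest possible length, so every move has to be on a shortest route through the required cells.
Route from 3: right to 4, down to 8, 2× left (reaching 6), up to 2 — 5 moves in all.
Check: all required cells visited; 5 ≤ 5 moves.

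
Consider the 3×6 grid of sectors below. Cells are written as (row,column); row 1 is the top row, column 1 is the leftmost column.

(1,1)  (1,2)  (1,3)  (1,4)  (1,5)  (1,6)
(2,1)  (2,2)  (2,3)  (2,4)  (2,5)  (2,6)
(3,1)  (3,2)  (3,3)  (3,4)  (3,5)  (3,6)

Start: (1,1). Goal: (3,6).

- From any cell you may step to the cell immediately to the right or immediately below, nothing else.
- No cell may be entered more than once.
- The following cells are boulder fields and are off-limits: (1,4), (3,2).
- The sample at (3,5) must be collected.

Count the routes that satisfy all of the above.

9

A right/down-only route from (1,1) to (3,6) makes exactly 2 down-moves and 5 right-moves in some order.
With no other constraints that would be C(7,2) = 21 routes.
Split at (3,5) and multiply the segment counts (each segment already excludes blocked cells): (1,1)→(3,5): 9; (3,5)→(3,6): 1; product = 9.
That gives 9 routes.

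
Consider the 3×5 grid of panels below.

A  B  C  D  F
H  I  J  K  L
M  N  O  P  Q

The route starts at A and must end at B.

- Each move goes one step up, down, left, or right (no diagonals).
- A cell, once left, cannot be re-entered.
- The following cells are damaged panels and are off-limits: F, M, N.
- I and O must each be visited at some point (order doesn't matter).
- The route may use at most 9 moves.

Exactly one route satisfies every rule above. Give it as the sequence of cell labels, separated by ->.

A -> H -> I -> J -> O -> P -> K -> D -> C -> B

Any route must reach I and O and still end at B within 9 moves, so the order of the required stops is forced.
Route from A: down to H, 2× right (reaching J), down to O, right to P, 2× up (reaching D), 2× left (reaching B) — 9 moves in all.
Check: all required cells visited; 9 ≤ 9 moves.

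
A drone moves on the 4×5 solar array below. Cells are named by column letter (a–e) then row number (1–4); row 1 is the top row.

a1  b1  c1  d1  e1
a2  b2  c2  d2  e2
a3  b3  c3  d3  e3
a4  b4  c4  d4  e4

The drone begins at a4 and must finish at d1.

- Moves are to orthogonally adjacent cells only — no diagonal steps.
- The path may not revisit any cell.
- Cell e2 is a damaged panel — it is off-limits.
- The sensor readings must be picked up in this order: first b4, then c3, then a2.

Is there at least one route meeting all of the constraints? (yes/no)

One route that works: a4 → b4 → b3 → c3 → c2 → b2 → a2 → a1 → b1 → c1 → d1.

yes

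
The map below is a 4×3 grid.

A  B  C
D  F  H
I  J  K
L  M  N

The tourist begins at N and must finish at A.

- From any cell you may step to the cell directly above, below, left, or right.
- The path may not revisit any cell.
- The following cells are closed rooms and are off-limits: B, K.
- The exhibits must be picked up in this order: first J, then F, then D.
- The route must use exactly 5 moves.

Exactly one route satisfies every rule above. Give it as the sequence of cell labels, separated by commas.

N, M, J, F, D, A

The waypoints must appear in the order J, F, D, with no cell reused.
Route from N: left 1 to M, up 2 to F, left 1 to D, up 1 to A — 5 moves in all.
Check: order respected (J at step 2, F at step 3, D at step 4); 5 moves as required.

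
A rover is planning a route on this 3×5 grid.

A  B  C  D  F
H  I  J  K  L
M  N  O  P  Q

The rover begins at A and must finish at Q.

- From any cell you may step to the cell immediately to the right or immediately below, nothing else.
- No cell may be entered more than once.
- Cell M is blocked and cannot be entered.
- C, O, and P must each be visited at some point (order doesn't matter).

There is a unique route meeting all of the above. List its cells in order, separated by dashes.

Moves only go right or down, so the column and row indices never decrease.
Route from A: 2× right (reaching C), 2× down (reaching O), 2× right (reaching Q) — 6 moves in all.
Check: all required cells visited.

A - B - C - J - O - P - Q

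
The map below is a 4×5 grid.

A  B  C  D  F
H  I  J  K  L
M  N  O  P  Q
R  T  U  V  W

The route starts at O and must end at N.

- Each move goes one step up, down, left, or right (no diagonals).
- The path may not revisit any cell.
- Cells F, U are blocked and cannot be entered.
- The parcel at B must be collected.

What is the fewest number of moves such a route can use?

5

Any route passes through B somewhere between O and N. Summing Manhattan distances along the two legs (O → B → N) gives a lower bound of 3 + 2 = 5 moves.
A route of 5 moves achieves this: O → J → C → B → I → N.
Since 5 matches the lower bound, it is optimal.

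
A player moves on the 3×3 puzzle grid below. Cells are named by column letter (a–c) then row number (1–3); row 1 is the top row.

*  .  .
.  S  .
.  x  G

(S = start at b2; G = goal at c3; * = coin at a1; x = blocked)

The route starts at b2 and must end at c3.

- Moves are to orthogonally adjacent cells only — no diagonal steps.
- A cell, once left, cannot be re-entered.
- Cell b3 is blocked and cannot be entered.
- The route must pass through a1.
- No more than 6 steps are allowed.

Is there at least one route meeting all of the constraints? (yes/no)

One route that works: b2 → a2 → a1 → b1 → c1 → c2 → c3.

yes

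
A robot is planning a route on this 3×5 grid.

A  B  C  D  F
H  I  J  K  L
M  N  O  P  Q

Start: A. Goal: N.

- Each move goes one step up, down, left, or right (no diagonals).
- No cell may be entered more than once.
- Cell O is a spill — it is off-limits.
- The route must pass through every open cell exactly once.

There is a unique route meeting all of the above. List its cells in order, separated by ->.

Need to visit all 14 open cells exactly once, starting at A and ending at N.
Cell P has only two open neighbours (K and Q), so the path must pass straight through it: one of those is the cell it's entered from and the other is where it exits.
Route from A: right 4 to F, down 2 to Q, left 1 to P, up 1 to K, left 3 to H, down 1 to M, right 1 to N — 13 moves in all.
Check: all 14 open cells covered.

A -> B -> C -> D -> F -> L -> Q -> P -> K -> J -> I -> H -> M -> N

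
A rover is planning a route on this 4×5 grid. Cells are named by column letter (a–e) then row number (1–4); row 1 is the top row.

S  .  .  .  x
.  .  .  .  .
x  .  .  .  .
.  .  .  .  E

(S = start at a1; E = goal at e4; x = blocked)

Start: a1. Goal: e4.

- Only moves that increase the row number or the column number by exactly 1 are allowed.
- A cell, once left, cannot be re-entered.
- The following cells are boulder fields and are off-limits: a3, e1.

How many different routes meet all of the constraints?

A right/down-only route from a1 to e4 makes exactly 3 down-moves and 4 right-moves in some order.
With no other constraints that would be C(7,3) = 35 routes.
Subtract routes through each blocked cell (inclusion–exclusion for overlaps): − through e1: 1 − through a3: 5 → 29.
That gives 29 routes.

29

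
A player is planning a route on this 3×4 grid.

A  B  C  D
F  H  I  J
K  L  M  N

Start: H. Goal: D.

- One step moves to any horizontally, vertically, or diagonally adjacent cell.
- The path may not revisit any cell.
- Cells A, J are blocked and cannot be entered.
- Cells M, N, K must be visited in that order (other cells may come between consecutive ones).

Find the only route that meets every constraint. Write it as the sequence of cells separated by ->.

H -> M -> N -> I -> L -> K -> F -> B -> C -> D

The waypoints must appear in the order M, N, K, with no cell reused.
Route from H: down-right to M, right to N, up-left to I, down-left to L, left to K, up to F, up-right to B, 2× right (reaching D) — 9 moves in all.
Check: order respected (M at step 1, N at step 2, K at step 5).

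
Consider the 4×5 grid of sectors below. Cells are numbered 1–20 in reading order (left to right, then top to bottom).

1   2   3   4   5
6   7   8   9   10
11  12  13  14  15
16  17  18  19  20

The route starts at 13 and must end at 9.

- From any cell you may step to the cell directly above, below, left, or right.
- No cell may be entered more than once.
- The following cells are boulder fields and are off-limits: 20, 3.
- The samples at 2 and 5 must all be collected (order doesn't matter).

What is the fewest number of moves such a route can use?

16

Any route passes through 2 and 5 in some order between 13 and 9. Summing Manhattan distances along each leg and taking the cheapest ordering (13 → 2 → 5 → 9) gives a lower bound of 3 + 3 + 2 = 8 moves.
That bound ignores the blocked cells. Measuring each leg by the fewest moves that actually steer around them (13→2: 3; 2→5: 5; 5→9: 2) raises the lower bound to 10.
The shortest route satisfying every rule uses 16 moves: 13 → 8 → 7 → 2 → 1 → 6 → 11 → 16 → 17 → 18 → 19 → 14 → 15 → 10 → 5 → 4 → 9.
The no-revisit rule (legs can't share cells) pushes the minimum above the 10-move bound; an exhaustive check rules out every length from 10 to 15 (on a 4-connected grid the length of any start-to-goal walk has the same parity as the Manhattan bound, so only lengths 10, 12, 14, … need checking), leaving 16 as the minimum.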